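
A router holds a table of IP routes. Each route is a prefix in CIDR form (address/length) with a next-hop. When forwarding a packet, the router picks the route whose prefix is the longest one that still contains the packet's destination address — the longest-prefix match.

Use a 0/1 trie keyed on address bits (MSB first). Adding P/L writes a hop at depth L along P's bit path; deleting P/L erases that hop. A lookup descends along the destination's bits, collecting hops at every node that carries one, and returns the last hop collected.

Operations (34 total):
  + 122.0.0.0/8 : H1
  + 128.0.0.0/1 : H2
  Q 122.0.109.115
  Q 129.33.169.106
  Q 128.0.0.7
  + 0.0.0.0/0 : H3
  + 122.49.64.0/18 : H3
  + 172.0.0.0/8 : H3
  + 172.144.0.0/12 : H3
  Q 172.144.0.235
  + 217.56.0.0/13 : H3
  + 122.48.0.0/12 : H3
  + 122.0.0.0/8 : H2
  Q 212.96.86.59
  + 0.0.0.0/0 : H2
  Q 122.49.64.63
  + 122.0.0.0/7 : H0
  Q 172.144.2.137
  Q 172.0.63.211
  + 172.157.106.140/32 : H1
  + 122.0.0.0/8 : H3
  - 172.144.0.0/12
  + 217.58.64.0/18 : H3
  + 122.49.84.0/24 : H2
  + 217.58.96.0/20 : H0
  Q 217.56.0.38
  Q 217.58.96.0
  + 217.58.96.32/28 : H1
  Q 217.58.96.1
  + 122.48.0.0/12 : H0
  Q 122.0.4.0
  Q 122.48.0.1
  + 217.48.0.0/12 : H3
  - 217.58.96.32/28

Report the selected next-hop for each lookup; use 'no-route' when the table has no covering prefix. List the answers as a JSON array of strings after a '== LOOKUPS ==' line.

Process each operation:
  add 122.0.0.0/8 -> H1 at depth 8
  add 128.0.0.0/1 -> H2 at depth 1
  lookup 122.0.109.115: bits 01111010 walk d0:-→d1:-→d2:-→d3:-→d4:-→d5:-→d6:-→d7:-→d8:H1 -> H1
  lookup 129.33.169.106: bits 1 walk d0:-→d1:H2 -> H2
  lookup 128.0.0.7: bits 1 walk d0:-→d1:H2 -> H2
  add 0.0.0.0/0 -> H3 at depth 0
  add 122.49.64.0/18 -> H3 at depth 18
  add 172.0.0.0/8 -> H3 at depth 8
  add 172.144.0.0/12 -> H3 at depth 12
  lookup 172.144.0.235: bits 101011001001 walk d0:H3→d1:H2→d2:-→d3:-→d4:-→d5:-→d6:-→d7:-→d8:H3→d9:-→d10:-→d11:-→d12:H3 -> H3
  add 217.56.0.0/13 -> H3 at depth 13
  add 122.48.0.0/12 -> H3 at depth 12
  add 122.0.0.0/8 -> H2 at depth 8
  lookup 212.96.86.59: bits 1101 walk d0:H3→d1:H2→d2:-→d3:-→d4:- -> H2
  add 0.0.0.0/0 -> H2 at depth 0
  lookup 122.49.64.63: bits 011110100011000101 walk d0:H2→d1:-→d2:-→d3:-→d4:-→d5:-→d6:-→d7:-→d8:H2→d9:-→d10:-→d11:-→d12:H3→d13:-→d14:-→d15:-→d16:-→d17:-→d18:H3 -> H3
  add 122.0.0.0/7 -> H0 at depth 7
  lookup 172.144.2.137: bits 101011001001 walk d0:H2→d1:H2→d2:-→d3:-→d4:-→d5:-→d6:-→d7:-→d8:H3→d9:-→d10:-→d11:-→d12:H3 -> H3
  lookup 172.0.63.211: bits 10101100 walk d0:H2→d1:H2→d2:-→d3:-→d4:-→d5:-→d6:-→d7:-→d8:H3 -> H3
  add 172.157.106.140/32 -> H1 at depth 32
  add 122.0.0.0/8 -> H3 at depth 8
  - 172.144.0.0/12 clear@12
  add 217.58.64.0/18 -> H3 at depth 18
  add 122.49.84.0/24 -> H2 at depth 24
  add 217.58.96.0/20 -> H0 at depth 20
  lookup 217.56.0.38: bits 11011001001110 walk d0:H2→d1:H2→d2:-→d3:-→d4:-→d5:-→d6:-→d7:-→d8:-→d9:-→d10:-→d11:-→d12:-→d13:H3→d14:- -> H3
  lookup 217.58.96.0: bits 11011001001110100110 walk d0:H2→d1:H2→d2:-→d3:-→d4:-→d5:-→d6:-→d7:-→d8:-→d9:-→d10:-→d11:-→d12:-→d13:H3→d14:-→d15:-→d16:-→d17:-→d18:H3→d19:-→d20:H0 -> H0
  add 217.58.96.32/28 -> H1 at depth 28
  lookup 217.58.96.1: bits 11011001001110100110000000 walk d0:H2→d1:H2→d2:-→d3:-→d4:-→d5:-→d6:-→d7:-→d8:-→d9:-→d10:-→d11:-→d12:-→d13:H3→d14:-→d15:-→d16:-→d17:-→d18:H3→d19:-→d20:H0→d21:-→d22:-→d23:-→d24:-→d25:-→d26:- -> H0
  add 122.48.0.0/12 -> H0 at depth 12
  lookup 122.0.4.0: bits 0111101000 walk d0:H2→d1:-→d2:-→d3:-→d4:-→d5:-→d6:-→d7:H0→d8:H3→d9:-→d10:- -> H3
  lookup 122.48.0.1: bits 011110100011000 walk d0:H2→d1:-→d2:-→d3:-→d4:-→d5:-→d6:-→d7:H0→d8:H3→d9:-→d10:-→d11:-→d12:H0→d13:-→d14:-→d15:- -> H0
  add 217.48.0.0/12 -> H3 at depth 12
  - 217.58.96.32/28 clear@28

== LOOKUPS ==
["H1","H2","H2","H3","H2","H3","H3","H3","H3","H0","H0","H3","H0"]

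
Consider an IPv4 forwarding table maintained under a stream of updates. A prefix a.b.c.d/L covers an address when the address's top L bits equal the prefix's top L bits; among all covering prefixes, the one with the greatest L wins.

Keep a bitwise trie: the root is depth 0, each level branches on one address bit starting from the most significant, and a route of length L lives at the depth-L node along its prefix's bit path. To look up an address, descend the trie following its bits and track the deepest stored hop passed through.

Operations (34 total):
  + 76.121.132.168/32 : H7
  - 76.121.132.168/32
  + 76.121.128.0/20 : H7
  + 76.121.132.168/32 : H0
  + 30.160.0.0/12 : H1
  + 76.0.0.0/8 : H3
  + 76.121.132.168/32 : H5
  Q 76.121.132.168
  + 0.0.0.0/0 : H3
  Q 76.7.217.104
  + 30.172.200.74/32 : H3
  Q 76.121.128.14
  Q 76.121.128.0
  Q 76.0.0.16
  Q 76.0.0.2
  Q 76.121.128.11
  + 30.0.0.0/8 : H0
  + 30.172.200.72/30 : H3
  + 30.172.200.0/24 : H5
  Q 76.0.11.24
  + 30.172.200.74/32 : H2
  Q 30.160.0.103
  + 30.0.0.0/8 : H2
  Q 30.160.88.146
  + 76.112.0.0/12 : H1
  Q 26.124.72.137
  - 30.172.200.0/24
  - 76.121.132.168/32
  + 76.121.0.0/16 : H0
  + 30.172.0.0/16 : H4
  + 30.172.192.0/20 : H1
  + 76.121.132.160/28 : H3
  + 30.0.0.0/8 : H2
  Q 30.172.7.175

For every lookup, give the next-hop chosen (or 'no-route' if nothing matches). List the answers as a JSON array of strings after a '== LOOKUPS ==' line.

Apply in order:
  add 76.121.132.168/32 -> H7 at depth 32
  del 76.121.132.168/32 (clear depth 32)
  add 76.121.128.0/20 -> H7 at depth 20
  add 76.121.132.168/32 -> H0 at depth 32
  add 30.160.0.0/12 -> H1 at depth 12
  add 76.0.0.0/8 -> H3 at depth 8
  add 76.121.132.168/32 -> H5 at depth 32
  lookup 76.121.132.168: bits 01001100011110011000010010101000 walk d0:-→d1:-→d2:-→d3:-→d4:-→d5:-→d6:-→d7:-→d8:H3→d9:-→d10:-→d11:-→d12:-→d13:-→d14:-→d15:-→d16:-→d17:-→d18:-→d19:-→d20:H7→d21:-→d22:-→d23:-→d24:-→d25:-→d26:-→d27:-→d28:-→d29:-→d30:-→d31:-→d32:H5 -> H5
  add 0.0.0.0/0 -> H3 at depth 0
  lookup 76.7.217.104: bits 010011000 walk d0:H3→d1:-→d2:-→d3:-→d4:-→d5:-→d6:-→d7:-→d8:H3→d9:- -> H3
  add 30.172.200.74/32 -> H3 at depth 32
  lookup 76.121.128.14: bits 010011000111100110000 walk d0:H3→d1:-→d2:-→d3:-→d4:-→d5:-→d6:-→d7:-→d8:H3→d9:-→d10:-→d11:-→d12:-→d13:-→d14:-→d15:-→d16:-→d17:-→d18:-→d19:-→d20:H7→d21:- -> H7
  lookup 76.121.128.0: bits 010011000111100110000 walk d0:H3→d1:-→d2:-→d3:-→d4:-→d5:-→d6:-→d7:-→d8:H3→d9:-→d10:-→d11:-→d12:-→d13:-→d14:-→d15:-→d16:-→d17:-→d18:-→d19:-→d20:H7→d21:- -> H7
  lookup 76.0.0.16: bits 010011000 walk d0:H3→d1:-→d2:-→d3:-→d4:-→d5:-→d6:-→d7:-→d8:H3→d9:- -> H3
  lookup 76.0.0.2: bits 010011000 walk d0:H3→d1:-→d2:-→d3:-→d4:-→d5:-→d6:-→d7:-→d8:H3→d9:- -> H3
  lookup 76.121.128.11: bits 010011000111100110000 walk d0:H3→d1:-→d2:-→d3:-→d4:-→d5:-→d6:-→d7:-→d8:H3→d9:-→d10:-→d11:-→d12:-→d13:-→d14:-→d15:-→d16:-→d17:-→d18:-→d19:-→d20:H7→d21:- -> H7
  add 30.0.0.0/8 -> H0 at depth 8
  add 30.172.200.72/30 -> H3 at depth 30
  add 30.172.200.0/24 -> H5 at depth 24
  lookup 76.0.11.24: bits 010011000 walk d0:H3→d1:-→d2:-→d3:-→d4:-→d5:-→d6:-→d7:-→d8:H3→d9:- -> H3
  add 30.172.200.74/32 -> H2 at depth 32
  lookup 30.160.0.103: bits 000111101010 walk d0:H3→d1:-→d2:-→d3:-→d4:-→d5:-→d6:-→d7:-→d8:H0→d9:-→d10:-→d11:-→d12:H1 -> H1
  add 30.0.0.0/8 -> H2 at depth 8
  lookup 30.160.88.146: bits 000111101010 walk d0:H3→d1:-→d2:-→d3:-→d4:-→d5:-→d6:-→d7:-→d8:H2→d9:-→d10:-→d11:-→d12:H1 -> H1
  add 76.112.0.0/12 -> H1 at depth 12
  lookup 26.124.72.137: bits 00011 walk d0:H3→d1:-→d2:-→d3:-→d4:-→d5:- -> H3
  del 30.172.200.0/24 (clear depth 24)
  del 76.121.132.168/32 (clear depth 32)
  add 76.121.0.0/16 -> H0 at depth 16
  add 30.172.0.0/16 -> H4 at depth 16
  add 30.172.192.0/20 -> H1 at depth 20
  add 76.121.132.160/28 -> H3 at depth 28
  add 30.0.0.0/8 -> H2 at depth 8
  lookup 30.172.7.175: bits 0001111010101100 walk d0:H3→d1:-→d2:-→d3:-→d4:-→d5:-→d6:-→d7:-→d8:H2→d9:-→d10:-→d11:-→d12:H1→d13:-→d14:-→d15:-→d16:H4 -> H4

== LOOKUPS ==
["H5","H3","H7","H7","H3","H3","H7","H3","H1","H1","H3","H4"]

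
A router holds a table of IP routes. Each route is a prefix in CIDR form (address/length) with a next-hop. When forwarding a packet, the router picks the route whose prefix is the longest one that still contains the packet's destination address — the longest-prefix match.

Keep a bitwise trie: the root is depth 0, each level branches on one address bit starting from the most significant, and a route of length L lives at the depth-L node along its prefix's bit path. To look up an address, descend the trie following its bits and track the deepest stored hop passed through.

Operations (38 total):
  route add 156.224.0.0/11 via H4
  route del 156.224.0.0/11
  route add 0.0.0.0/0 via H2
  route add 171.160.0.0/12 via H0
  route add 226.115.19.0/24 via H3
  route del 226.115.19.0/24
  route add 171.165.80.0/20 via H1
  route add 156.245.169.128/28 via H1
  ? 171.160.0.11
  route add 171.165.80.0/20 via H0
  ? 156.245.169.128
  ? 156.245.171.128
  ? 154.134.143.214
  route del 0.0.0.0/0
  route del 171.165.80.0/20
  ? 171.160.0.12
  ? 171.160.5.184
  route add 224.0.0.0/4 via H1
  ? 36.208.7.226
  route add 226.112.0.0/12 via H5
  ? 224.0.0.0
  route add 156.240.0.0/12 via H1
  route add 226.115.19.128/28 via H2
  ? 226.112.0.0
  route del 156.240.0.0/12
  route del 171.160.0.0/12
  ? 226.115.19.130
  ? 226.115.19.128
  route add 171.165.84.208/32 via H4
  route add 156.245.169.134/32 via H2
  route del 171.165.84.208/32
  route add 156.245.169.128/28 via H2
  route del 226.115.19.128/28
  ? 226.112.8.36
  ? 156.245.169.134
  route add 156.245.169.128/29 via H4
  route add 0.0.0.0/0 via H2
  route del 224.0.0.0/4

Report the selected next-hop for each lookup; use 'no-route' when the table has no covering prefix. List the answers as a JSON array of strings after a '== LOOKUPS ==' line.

Process each operation:
  add 156.224.0.0/11 -> H4 at depth 11
  - 156.224.0.0/11 clear@11
  add 0.0.0.0/0 -> H2 at depth 0
  add 171.160.0.0/12 -> H0 at depth 12
  add 226.115.19.0/24 -> H3 at depth 24
  - 226.115.19.0/24 clear@24
  add 171.165.80.0/20 -> H1 at depth 20
  add 156.245.169.128/28 -> H1 at depth 28
  Q 171.160.0.11: descend 1010101110100 ; hops seen [H2,H0] ; pick H0
  add 171.165.80.0/20 -> H0 at depth 20
  Q 156.245.169.128: descend 1001110011110101101010011000 ; hops seen [H2,H1] ; pick H1
  Q 156.245.171.128: descend 1001110011110101101010 ; hops seen [H2] ; pick H2
  Q 154.134.143.214: descend 10011 ; hops seen [H2] ; pick H2
  - 0.0.0.0/0 clear@0
  - 171.165.80.0/20 clear@20
  Q 171.160.0.12: descend 1010101110100 ; hops seen [H0] ; pick H0
  Q 171.160.5.184: descend 1010101110100 ; hops seen [H0] ; pick H0
  add 224.0.0.0/4 -> H1 at depth 4
  Q 36.208.7.226: descend ε ; hops seen [∅] ; pick no-route
  add 226.112.0.0/12 -> H5 at depth 12
  Q 224.0.0.0: descend 111000 ; hops seen [H1] ; pick H1
  add 156.240.0.0/12 -> H1 at depth 12
  add 226.115.19.128/28 -> H2 at depth 28
  Q 226.112.0.0: descend 11100010011100 ; hops seen [H1,H5] ; pick H5
  - 156.240.0.0/12 clear@12
  - 171.160.0.0/12 clear@12
  Q 226.115.19.130: descend 1110001001110011000100111000 ; hops seen [H1,H5,H2] ; pick H2
  Q 226.115.19.128: descend 1110001001110011000100111000 ; hops seen [H1,H5,H2] ; pick H2
  add 171.165.84.208/32 -> H4 at depth 32
  add 156.245.169.134/32 -> H2 at depth 32
  - 171.165.84.208/32 clear@32
  add 156.245.169.128/28 -> H2 at depth 28
  - 226.115.19.128/28 clear@28
  Q 226.112.8.36: descend 11100010011100 ; hops seen [H1,H5] ; pick H5
  Q 156.245.169.134: descend 10011100111101011010100110000110 ; hops seen [H2,H2] ; pick H2
  add 156.245.169.128/29 -> H4 at depth 29
  add 0.0.0.0/0 -> H2 at depth 0
  - 224.0.0.0/4 clear@4

== LOOKUPS ==
["H0","H1","H2","H2","H0","H0","no-route","H1","H5","H2","H2","H5","H2"]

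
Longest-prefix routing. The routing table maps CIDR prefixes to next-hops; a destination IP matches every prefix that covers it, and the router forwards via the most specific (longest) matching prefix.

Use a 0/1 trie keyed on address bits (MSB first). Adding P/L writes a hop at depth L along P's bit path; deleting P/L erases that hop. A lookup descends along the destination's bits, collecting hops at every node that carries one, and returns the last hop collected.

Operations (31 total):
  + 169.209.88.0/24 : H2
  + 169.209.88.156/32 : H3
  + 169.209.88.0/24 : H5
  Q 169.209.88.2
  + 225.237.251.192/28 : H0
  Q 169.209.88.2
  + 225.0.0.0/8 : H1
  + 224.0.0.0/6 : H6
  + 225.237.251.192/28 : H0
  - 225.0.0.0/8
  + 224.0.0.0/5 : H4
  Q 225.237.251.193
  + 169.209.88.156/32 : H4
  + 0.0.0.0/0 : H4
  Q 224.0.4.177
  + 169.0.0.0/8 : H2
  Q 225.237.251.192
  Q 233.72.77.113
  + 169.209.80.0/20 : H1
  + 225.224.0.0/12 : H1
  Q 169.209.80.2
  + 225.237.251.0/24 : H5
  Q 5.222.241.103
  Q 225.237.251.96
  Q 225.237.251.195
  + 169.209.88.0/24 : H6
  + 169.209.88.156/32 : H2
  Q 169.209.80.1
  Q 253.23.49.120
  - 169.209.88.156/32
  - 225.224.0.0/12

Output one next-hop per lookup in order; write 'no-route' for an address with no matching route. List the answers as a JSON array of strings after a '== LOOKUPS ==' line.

Apply in order:
  + 169.209.88.0/24 (H2) depth=24
  + 169.209.88.156/32 (H3) depth=32
  + 169.209.88.0/24 (H5) depth=24
  ? 169.209.88.2  path d0:-→d1:-→d2:-→d3:-→d4:-→d5:-→d6:-→d7:-→d8:-→d9:-→d10:-→d11:-→d12:-→d13:-→d14:-→d15:-→d16:-→d17:-→d18:-→d19:-→d20:-→d21:-→d22:-→d23:-→d24:H5  best=H5
  + 225.237.251.192/28 (H0) depth=28
  ? 169.209.88.2  path d0:-→d1:-→d2:-→d3:-→d4:-→d5:-→d6:-→d7:-→d8:-→d9:-→d10:-→d11:-→d12:-→d13:-→d14:-→d15:-→d16:-→d17:-→d18:-→d19:-→d20:-→d21:-→d22:-→d23:-→d24:H5  best=H5
  + 225.0.0.0/8 (H1) depth=8
  + 224.0.0.0/6 (H6) depth=6
  + 225.237.251.192/28 (H0) depth=28
  del 225.0.0.0/8 (clear depth 8)
  + 224.0.0.0/5 (H4) depth=5
  ? 225.237.251.193  path d0:-→d1:-→d2:-→d3:-→d4:-→d5:H4→d6:H6→d7:-→d8:-→d9:-→d10:-→d11:-→d12:-→d13:-→d14:-→d15:-→d16:-→d17:-→d18:-→d19:-→d20:-→d21:-→d22:-→d23:-→d24:-→d25:-→d26:-→d27:-→d28:H0  best=H0
  + 169.209.88.156/32 (H4) depth=32
  + 0.0.0.0/0 (H4) depth=0
  ? 224.0.4.177  path d0:H4→d1:-→d2:-→d3:-→d4:-→d5:H4→d6:H6→d7:-  best=H6
  + 169.0.0.0/8 (H2) depth=8
  ? 225.237.251.192  path d0:H4→d1:-→d2:-→d3:-→d4:-→d5:H4→d6:H6→d7:-→d8:-→d9:-→d10:-→d11:-→d12:-→d13:-→d14:-→d15:-→d16:-→d17:-→d18:-→d19:-→d20:-→d21:-→d22:-→d23:-→d24:-→d25:-→d26:-→d27:-→d28:H0  best=H0
  ? 233.72.77.113  path d0:H4→d1:-→d2:-→d3:-→d4:-  best=H4
  + 169.209.80.0/20 (H1) depth=20
  + 225.224.0.0/12 (H1) depth=12
  ? 169.209.80.2  path d0:H4→d1:-→d2:-→d3:-→d4:-→d5:-→d6:-→d7:-→d8:H2→d9:-→d10:-→d11:-→d12:-→d13:-→d14:-→d15:-→d16:-→d17:-→d18:-→d19:-→d20:H1  best=H1
  + 225.237.251.0/24 (H5) depth=24
  ? 5.222.241.103  path d0:H4  best=H4
  ? 225.237.251.96  path d0:H4→d1:-→d2:-→d3:-→d4:-→d5:H4→d6:H6→d7:-→d8:-→d9:-→d10:-→d11:-→d12:H1→d13:-→d14:-→d15:-→d16:-→d17:-→d18:-→d19:-→d20:-→d21:-→d22:-→d23:-→d24:H5  best=H5
  ? 225.237.251.195  path d0:H4→d1:-→d2:-→d3:-→d4:-→d5:H4→d6:H6→d7:-→d8:-→d9:-→d10:-→d11:-→d12:H1→d13:-→d14:-→d15:-→d16:-→d17:-→d18:-→d19:-→d20:-→d21:-→d22:-→d23:-→d24:H5→d25:-→d26:-→d27:-→d28:H0  best=H0
  + 169.209.88.0/24 (H6) depth=24
  + 169.209.88.156/32 (H2) depth=32
  ? 169.209.80.1  path d0:H4→d1:-→d2:-→d3:-→d4:-→d5:-→d6:-→d7:-→d8:H2→d9:-→d10:-→d11:-→d12:-→d13:-→d14:-→d15:-→d16:-→d17:-→d18:-→d19:-→d20:H1  best=H1
  ? 253.23.49.120  path d0:H4→d1:-→d2:-→d3:-  best=H4
  del 169.209.88.156/32 (clear depth 32)
  del 225.224.0.0/12 (clear depth 12)

== LOOKUPS ==
["H5","H5","H0","H6","H0","H4","H1","H4","H5","H0","H1","H4"]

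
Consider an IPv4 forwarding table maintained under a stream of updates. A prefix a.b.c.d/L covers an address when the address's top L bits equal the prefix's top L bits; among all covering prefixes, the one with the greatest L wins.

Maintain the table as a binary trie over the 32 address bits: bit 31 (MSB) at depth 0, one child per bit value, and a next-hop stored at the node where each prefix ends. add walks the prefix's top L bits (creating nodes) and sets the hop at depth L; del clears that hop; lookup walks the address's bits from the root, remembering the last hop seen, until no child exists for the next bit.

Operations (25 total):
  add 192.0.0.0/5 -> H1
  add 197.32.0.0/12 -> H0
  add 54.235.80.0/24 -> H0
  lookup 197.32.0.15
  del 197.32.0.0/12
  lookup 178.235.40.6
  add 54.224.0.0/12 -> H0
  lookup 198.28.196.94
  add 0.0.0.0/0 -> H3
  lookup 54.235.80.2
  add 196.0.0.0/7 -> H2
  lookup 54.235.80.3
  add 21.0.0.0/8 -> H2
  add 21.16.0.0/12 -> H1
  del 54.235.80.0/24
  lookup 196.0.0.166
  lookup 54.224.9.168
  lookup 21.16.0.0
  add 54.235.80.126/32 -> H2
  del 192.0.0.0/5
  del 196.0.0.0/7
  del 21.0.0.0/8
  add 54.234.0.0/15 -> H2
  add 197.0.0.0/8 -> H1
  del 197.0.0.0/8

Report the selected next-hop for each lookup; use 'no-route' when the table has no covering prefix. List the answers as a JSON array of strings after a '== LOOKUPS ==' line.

Process each operation:
  + 192.0.0.0/5 (H1) depth=5
  + 197.32.0.0/12 (H0) depth=12
  + 54.235.80.0/24 (H0) depth=24
  lookup 197.32.0.15: bits 110001010010 walk d0:-→d1:-→d2:-→d3:-→d4:-→d5:H1→d6:-→d7:-→d8:-→d9:-→d10:-→d11:-→d12:H0 -> H0
  - 197.32.0.0/12 clear@12
  lookup 178.235.40.6: bits 1 walk d0:-→d1:- -> no-route
  + 54.224.0.0/12 (H0) depth=12
  lookup 198.28.196.94: bits 110001 walk d0:-→d1:-→d2:-→d3:-→d4:-→d5:H1→d6:- -> H1
  + 0.0.0.0/0 (H3) depth=0
  lookup 54.235.80.2: bits 001101101110101101010000 walk d0:H3→d1:-→d2:-→d3:-→d4:-→d5:-→d6:-→d7:-→d8:-→d9:-→d10:-→d11:-→d12:H0→d13:-→d14:-→d15:-→d16:-→d17:-→d18:-→d19:-→d20:-→d21:-→d22:-→d23:-→d24:H0 -> H0
  + 196.0.0.0/7 (H2) depth=7
  lookup 54.235.80.3: bits 001101101110101101010000 walk d0:H3→d1:-→d2:-→d3:-→d4:-→d5:-→d6:-→d7:-→d8:-→d9:-→d10:-→d11:-→d12:H0→d13:-→d14:-→d15:-→d16:-→d17:-→d18:-→d19:-→d20:-→d21:-→d22:-→d23:-→d24:H0 -> H0
  + 21.0.0.0/8 (H2) depth=8
  + 21.16.0.0/12 (H1) depth=12
  - 54.235.80.0/24 clear@24
  lookup 196.0.0.166: bits 1100010 walk d0:H3→d1:-→d2:-→d3:-→d4:-→d5:H1→d6:-→d7:H2 -> H2
  lookup 54.224.9.168: bits 001101101110 walk d0:H3→d1:-→d2:-→d3:-→d4:-→d5:-→d6:-→d7:-→d8:-→d9:-→d10:-→d11:-→d12:H0 -> H0
  lookup 21.16.0.0: bits 000101010001 walk d0:H3→d1:-→d2:-→d3:-→d4:-→d5:-→d6:-→d7:-→d8:H2→d9:-→d10:-→d11:-→d12:H1 -> H1
  + 54.235.80.126/32 (H2) depth=32
  - 192.0.0.0/5 clear@5
  - 196.0.0.0/7 clear@7
  - 21.0.0.0/8 clear@8
  + 54.234.0.0/15 (H2) depth=15
  + 197.0.0.0/8 (H1) depth=8
  - 197.0.0.0/8 clear@8

== LOOKUPS ==
["H0","no-route","H1","H0","H0","H2","H0","H1"]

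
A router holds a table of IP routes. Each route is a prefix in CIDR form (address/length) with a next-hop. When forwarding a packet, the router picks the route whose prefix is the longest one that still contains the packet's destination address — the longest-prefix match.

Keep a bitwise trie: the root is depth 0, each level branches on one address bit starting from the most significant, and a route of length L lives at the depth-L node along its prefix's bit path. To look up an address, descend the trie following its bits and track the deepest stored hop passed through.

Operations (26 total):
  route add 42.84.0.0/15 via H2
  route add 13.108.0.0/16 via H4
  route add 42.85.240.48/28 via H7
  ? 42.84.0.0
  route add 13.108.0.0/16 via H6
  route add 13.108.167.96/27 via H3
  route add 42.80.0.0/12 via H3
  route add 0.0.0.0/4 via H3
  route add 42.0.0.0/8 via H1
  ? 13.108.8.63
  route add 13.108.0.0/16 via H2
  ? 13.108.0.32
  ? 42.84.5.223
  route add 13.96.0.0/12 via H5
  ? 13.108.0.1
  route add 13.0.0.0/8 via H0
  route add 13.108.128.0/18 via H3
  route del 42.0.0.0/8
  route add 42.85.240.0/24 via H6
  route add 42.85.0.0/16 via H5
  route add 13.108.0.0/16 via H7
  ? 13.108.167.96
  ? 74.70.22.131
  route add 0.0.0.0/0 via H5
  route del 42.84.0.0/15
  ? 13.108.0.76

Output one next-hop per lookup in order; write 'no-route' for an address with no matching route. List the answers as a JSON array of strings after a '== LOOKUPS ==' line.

Process each operation:
  add 42.84.0.0/15 -> H2 at depth 15
  add 13.108.0.0/16 -> H4 at depth 16
  add 42.85.240.48/28 -> H7 at depth 28
  lookup 42.84.0.0: bits 001010100101010 walk d0:-→d1:-→d2:-→d3:-→d4:-→d5:-→d6:-→d7:-→d8:-→d9:-→d10:-→d11:-→d12:-→d13:-→d14:-→d15:H2 -> H2
  add 13.108.0.0/16 -> H6 at depth 16
  add 13.108.167.96/27 -> H3 at depth 27
  add 42.80.0.0/12 -> H3 at depth 12
  add 0.0.0.0/4 -> H3 at depth 4
  add 42.0.0.0/8 -> H1 at depth 8
  lookup 13.108.8.63: bits 0000110101101100 walk d0:-→d1:-→d2:-→d3:-→d4:H3→d5:-→d6:-→d7:-→d8:-→d9:-→d10:-→d11:-→d12:-→d13:-→d14:-→d15:-→d16:H6 -> H6
  add 13.108.0.0/16 -> H2 at depth 16
  lookup 13.108.0.32: bits 0000110101101100 walk d0:-→d1:-→d2:-→d3:-→d4:H3→d5:-→d6:-→d7:-→d8:-→d9:-→d10:-→d11:-→d12:-→d13:-→d14:-→d15:-→d16:H2 -> H2
  lookup 42.84.5.223: bits 001010100101010 walk d0:-→d1:-→d2:-→d3:-→d4:-→d5:-→d6:-→d7:-→d8:H1→d9:-→d10:-→d11:-→d12:H3→d13:-→d14:-→d15:H2 -> H2
  add 13.96.0.0/12 -> H5 at depth 12
  lookup 13.108.0.1: bits 0000110101101100 walk d0:-→d1:-→d2:-→d3:-→d4:H3→d5:-→d6:-→d7:-→d8:-→d9:-→d10:-→d11:-→d12:H5→d13:-→d14:-→d15:-→d16:H2 -> H2
  add 13.0.0.0/8 -> H0 at depth 8
  add 13.108.128.0/18 -> H3 at depth 18
  - 42.0.0.0/8 clear@8
  add 42.85.240.0/24 -> H6 at depth 24
  add 42.85.0.0/16 -> H5 at depth 16
  add 13.108.0.0/16 -> H7 at depth 16
  lookup 13.108.167.96: bits 000011010110110010100111011 walk d0:-→d1:-→d2:-→d3:-→d4:H3→d5:-→d6:-→d7:-→d8:H0→d9:-→d10:-→d11:-→d12:H5→d13:-→d14:-→d15:-→d16:H7→d17:-→d18:H3→d19:-→d20:-→d21:-→d22:-→d23:-→d24:-→d25:-→d26:-→d27:H3 -> H3
  lookup 74.70.22.131: bits 0 walk d0:-→d1:- -> no-route
  add 0.0.0.0/0 -> H5 at depth 0
  - 42.84.0.0/15 clear@15
  lookup 13.108.0.76: bits 0000110101101100 walk d0:H5→d1:-→d2:-→d3:-→d4:H3→d5:-→d6:-→d7:-→d8:H0→d9:-→d10:-→d11:-→d12:H5→d13:-→d14:-→d15:-→d16:H7 -> H7

== LOOKUPS ==
["H2","H6","H2","H2","H2","H3","no-route","H7"]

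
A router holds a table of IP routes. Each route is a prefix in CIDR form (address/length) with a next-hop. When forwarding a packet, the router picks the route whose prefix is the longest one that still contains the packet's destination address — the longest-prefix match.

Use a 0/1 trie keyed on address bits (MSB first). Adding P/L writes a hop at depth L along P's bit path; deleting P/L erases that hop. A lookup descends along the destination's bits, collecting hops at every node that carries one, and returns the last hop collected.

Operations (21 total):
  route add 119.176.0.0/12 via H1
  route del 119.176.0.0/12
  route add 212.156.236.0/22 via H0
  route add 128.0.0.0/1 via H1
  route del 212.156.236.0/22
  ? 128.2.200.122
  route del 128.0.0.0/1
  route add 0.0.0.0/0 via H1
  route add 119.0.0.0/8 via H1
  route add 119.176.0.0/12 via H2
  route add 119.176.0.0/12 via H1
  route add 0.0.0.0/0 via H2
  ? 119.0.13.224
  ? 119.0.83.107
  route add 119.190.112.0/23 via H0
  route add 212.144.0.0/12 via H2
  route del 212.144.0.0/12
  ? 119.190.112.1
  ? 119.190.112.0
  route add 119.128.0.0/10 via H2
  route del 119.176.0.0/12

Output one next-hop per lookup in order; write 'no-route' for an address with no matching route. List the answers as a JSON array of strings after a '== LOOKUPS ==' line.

Trace:
  + 119.176.0.0/12 (H1) depth=12
  del 119.176.0.0/12 (clear depth 12)
  + 212.156.236.0/22 (H0) depth=22
  + 128.0.0.0/1 (H1) depth=1
  del 212.156.236.0/22 (clear depth 22)
  ? 128.2.200.122  path d0:-→d1:H1  best=H1
  del 128.0.0.0/1 (clear depth 1)
  + 0.0.0.0/0 (H1) depth=0
  + 119.0.0.0/8 (H1) depth=8
  + 119.176.0.0/12 (H2) depth=12
  + 119.176.0.0/12 (H1) depth=12
  + 0.0.0.0/0 (H2) depth=0
  ? 119.0.13.224  path d0:H2→d1:-→d2:-→d3:-→d4:-→d5:-→d6:-→d7:-→d8:H1  best=H1
  ? 119.0.83.107  path d0:H2→d1:-→d2:-→d3:-→d4:-→d5:-→d6:-→d7:-→d8:H1  best=H1
  + 119.190.112.0/23 (H0) depth=23
  + 212.144.0.0/12 (H2) depth=12
  del 212.144.0.0/12 (clear depth 12)
  ? 119.190.112.1  path d0:H2→d1:-→d2:-→d3:-→d4:-→d5:-→d6:-→d7:-→d8:H1→d9:-→d10:-→d11:-→d12:H1→d13:-→d14:-→d15:-→d16:-→d17:-→d18:-→d19:-→d20:-→d21:-→d22:-→d23:H0  best=H0
  ? 119.190.112.0  path d0:H2→d1:-→d2:-→d3:-→d4:-→d5:-→d6:-→d7:-→d8:H1→d9:-→d10:-→d11:-→d12:H1→d13:-→d14:-→d15:-→d16:-→d17:-→d18:-→d19:-→d20:-→d21:-→d22:-→d23:H0  best=H0
  + 119.128.0.0/10 (H2) depth=10
  del 119.176.0.0/12 (clear depth 12)

== LOOKUPS ==
["H1","H1","H1","H0","H0"]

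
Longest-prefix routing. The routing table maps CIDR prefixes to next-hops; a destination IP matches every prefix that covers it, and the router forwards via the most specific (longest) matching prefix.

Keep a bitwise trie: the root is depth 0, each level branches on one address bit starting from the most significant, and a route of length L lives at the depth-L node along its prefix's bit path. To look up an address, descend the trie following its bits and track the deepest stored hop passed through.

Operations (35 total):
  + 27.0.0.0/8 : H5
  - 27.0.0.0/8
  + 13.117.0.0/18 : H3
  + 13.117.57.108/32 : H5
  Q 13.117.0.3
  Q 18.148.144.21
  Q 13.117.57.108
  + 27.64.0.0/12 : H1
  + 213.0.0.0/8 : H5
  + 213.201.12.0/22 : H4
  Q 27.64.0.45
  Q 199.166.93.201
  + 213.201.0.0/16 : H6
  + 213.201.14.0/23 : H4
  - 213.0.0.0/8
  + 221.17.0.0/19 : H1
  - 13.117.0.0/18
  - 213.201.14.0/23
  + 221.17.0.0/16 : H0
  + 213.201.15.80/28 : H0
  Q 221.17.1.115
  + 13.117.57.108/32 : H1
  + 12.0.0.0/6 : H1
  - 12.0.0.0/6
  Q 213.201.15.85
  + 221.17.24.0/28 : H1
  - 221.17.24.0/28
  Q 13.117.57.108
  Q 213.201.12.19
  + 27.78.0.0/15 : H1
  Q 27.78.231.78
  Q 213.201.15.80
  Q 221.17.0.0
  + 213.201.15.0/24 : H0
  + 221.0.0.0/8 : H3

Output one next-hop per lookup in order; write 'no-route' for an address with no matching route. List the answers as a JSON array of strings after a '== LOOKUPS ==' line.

Trace:
  add 27.0.0.0/8 -> H5 at depth 8
  del 27.0.0.0/8 (clear depth 8)
  add 13.117.0.0/18 -> H3 at depth 18
  add 13.117.57.108/32 -> H5 at depth 32
  Q 13.117.0.3: descend 000011010111010100 ; hops seen [H3] ; pick H3
  Q 18.148.144.21: descend 0001 ; hops seen [∅] ; pick no-route
  Q 13.117.57.108: descend 00001101011101010011100101101100 ; hops seen [H3,H5] ; pick H5
  add 27.64.0.0/12 -> H1 at depth 12
  add 213.0.0.0/8 -> H5 at depth 8
  add 213.201.12.0/22 -> H4 at depth 22
  Q 27.64.0.45: descend 000110110100 ; hops seen [H1] ; pick H1
  Q 199.166.93.201: descend 110 ; hops seen [∅] ; pick no-route
  add 213.201.0.0/16 -> H6 at depth 16
  add 213.201.14.0/23 -> H4 at depth 23
  del 213.0.0.0/8 (clear depth 8)
  add 221.17.0.0/19 -> H1 at depth 19
  del 13.117.0.0/18 (clear depth 18)
  del 213.201.14.0/23 (clear depth 23)
  add 221.17.0.0/16 -> H0 at depth 16
  add 213.201.15.80/28 -> H0 at depth 28
  Q 221.17.1.115: descend 1101110100010001000 ; hops seen [H0,H1] ; pick H1
  add 13.117.57.108/32 -> H1 at depth 32
  add 12.0.0.0/6 -> H1 at depth 6
  del 12.0.0.0/6 (clear depth 6)
  Q 213.201.15.85: descend 1101010111001001000011110101 ; hops seen [H6,H4,H0] ; pick H0
  add 221.17.24.0/28 -> H1 at depth 28
  del 221.17.24.0/28 (clear depth 28)
  Q 13.117.57.108: descend 00001101011101010011100101101100 ; hops seen [H1] ; pick H1
  Q 213.201.12.19: descend 1101010111001001000011 ; hops seen [H6,H4] ; pick H4
  add 27.78.0.0/15 -> H1 at depth 15
  Q 27.78.231.78: descend 000110110100111 ; hops seen [H1,H1] ; pick H1
  Q 213.201.15.80: descend 1101010111001001000011110101 ; hops seen [H6,H4,H0] ; pick H0
  Q 221.17.0.0: descend 1101110100010001000 ; hops seen [H0,H1] ; pick H1
  add 213.201.15.0/24 -> H0 at depth 24
  add 221.0.0.0/8 -> H3 at depth 8

== LOOKUPS ==
["H3","no-route","H5","H1","no-route","H1","H0","H1","H4","H1","H0","H1"]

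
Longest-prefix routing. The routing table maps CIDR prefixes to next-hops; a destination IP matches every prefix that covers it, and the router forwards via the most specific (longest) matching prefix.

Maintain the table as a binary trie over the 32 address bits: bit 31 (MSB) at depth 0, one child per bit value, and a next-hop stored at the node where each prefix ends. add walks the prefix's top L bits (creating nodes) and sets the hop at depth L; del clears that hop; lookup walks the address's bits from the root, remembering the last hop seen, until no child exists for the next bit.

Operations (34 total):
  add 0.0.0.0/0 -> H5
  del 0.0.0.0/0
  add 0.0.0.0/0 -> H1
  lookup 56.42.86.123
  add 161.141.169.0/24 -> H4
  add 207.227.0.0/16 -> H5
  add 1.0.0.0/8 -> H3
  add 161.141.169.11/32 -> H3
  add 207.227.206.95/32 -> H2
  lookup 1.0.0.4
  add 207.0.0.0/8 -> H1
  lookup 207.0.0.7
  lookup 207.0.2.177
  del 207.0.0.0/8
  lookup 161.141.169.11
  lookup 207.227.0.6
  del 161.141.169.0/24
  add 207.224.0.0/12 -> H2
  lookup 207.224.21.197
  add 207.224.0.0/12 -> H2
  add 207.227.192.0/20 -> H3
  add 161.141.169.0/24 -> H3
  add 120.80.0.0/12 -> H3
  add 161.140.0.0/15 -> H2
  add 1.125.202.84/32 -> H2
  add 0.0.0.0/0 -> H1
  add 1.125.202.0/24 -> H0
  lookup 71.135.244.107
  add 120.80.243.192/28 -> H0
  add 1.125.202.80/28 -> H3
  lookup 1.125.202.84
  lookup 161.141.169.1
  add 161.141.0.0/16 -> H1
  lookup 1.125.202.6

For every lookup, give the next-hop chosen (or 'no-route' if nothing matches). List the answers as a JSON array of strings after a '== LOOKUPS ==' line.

Trace:
  add 0.0.0.0/0 -> H5 at depth 0
  del 0.0.0.0/0 (clear depth 0)
  add 0.0.0.0/0 -> H1 at depth 0
  ? 56.42.86.123  path d0:H1  best=H1
  add 161.141.169.0/24 -> H4 at depth 24
  add 207.227.0.0/16 -> H5 at depth 16
  add 1.0.0.0/8 -> H3 at depth 8
  add 161.141.169.11/32 -> H3 at depth 32
  add 207.227.206.95/32 -> H2 at depth 32
  ? 1.0.0.4  path d0:H1→d1:-→d2:-→d3:-→d4:-→d5:-→d6:-→d7:-→d8:H3  best=H3
  add 207.0.0.0/8 -> H1 at depth 8
  ? 207.0.0.7  path d0:H1→d1:-→d2:-→d3:-→d4:-→d5:-→d6:-→d7:-→d8:H1  best=H1
  ? 207.0.2.177  path d0:H1→d1:-→d2:-→d3:-→d4:-→d5:-→d6:-→d7:-→d8:H1  best=H1
  del 207.0.0.0/8 (clear depth 8)
  ? 161.141.169.11  path d0:H1→d1:-→d2:-→d3:-→d4:-→d5:-→d6:-→d7:-→d8:-→d9:-→d10:-→d11:-→d12:-→d13:-→d14:-→d15:-→d16:-→d17:-→d18:-→d19:-→d20:-→d21:-→d22:-→d23:-→d24:H4→d25:-→d26:-→d27:-→d28:-→d29:-→d30:-→d31:-→d32:H3  best=H3
  ? 207.227.0.6  path d0:H1→d1:-→d2:-→d3:-→d4:-→d5:-→d6:-→d7:-→d8:-→d9:-→d10:-→d11:-→d12:-→d13:-→d14:-→d15:-→d16:H5  best=H5
  del 161.141.169.0/24 (clear depth 24)
  add 207.224.0.0/12 -> H2 at depth 12
  ? 207.224.21.197  path d0:H1→d1:-→d2:-→d3:-→d4:-→d5:-→d6:-→d7:-→d8:-→d9:-→d10:-→d11:-→d12:H2→d13:-→d14:-  best=H2
  add 207.224.0.0/12 -> H2 at depth 12
  add 207.227.192.0/20 -> H3 at depth 20
  add 161.141.169.0/24 -> H3 at depth 24
  add 120.80.0.0/12 -> H3 at depth 12
  add 161.140.0.0/15 -> H2 at depth 15
  add 1.125.202.84/32 -> H2 at depth 32
  add 0.0.0.0/0 -> H1 at depth 0
  add 1.125.202.0/24 -> H0 at depth 24
  ? 71.135.244.107  path d0:H1→d1:-→d2:-  best=H1
  add 120.80.243.192/28 -> H0 at depth 28
  add 1.125.202.80/28 -> H3 at depth 28
  ? 1.125.202.84  path d0:H1→d1:-→d2:-→d3:-→d4:-→d5:-→d6:-→d7:-→d8:H3→d9:-→d10:-→d11:-→d12:-→d13:-→d14:-→d15:-→d16:-→d17:-→d18:-→d19:-→d20:-→d21:-→d22:-→d23:-→d24:H0→d25:-→d26:-→d27:-→d28:H3→d29:-→d30:-→d31:-→d32:H2  best=H2
  ? 161.141.169.1  path d0:H1→d1:-→d2:-→d3:-→d4:-→d5:-→d6:-→d7:-→d8:-→d9:-→d10:-→d11:-→d12:-→d13:-→d14:-→d15:H2→d16:-→d17:-→d18:-→d19:-→d20:-→d21:-→d22:-→d23:-→d24:H3→d25:-→d26:-→d27:-→d28:-  best=H3
  add 161.141.0.0/16 -> H1 at depth 16
  ? 1.125.202.6  path d0:H1→d1:-→d2:-→d3:-→d4:-→d5:-→d6:-→d7:-→d8:H3→d9:-→d10:-→d11:-→d12:-→d13:-→d14:-→d15:-→d16:-→d17:-→d18:-→d19:-→d20:-→d21:-→d22:-→d23:-→d24:H0→d25:-  best=H0

== LOOKUPS ==
["H1","H3","H1","H1","H3","H5","H2","H1","H2","H3","H0"]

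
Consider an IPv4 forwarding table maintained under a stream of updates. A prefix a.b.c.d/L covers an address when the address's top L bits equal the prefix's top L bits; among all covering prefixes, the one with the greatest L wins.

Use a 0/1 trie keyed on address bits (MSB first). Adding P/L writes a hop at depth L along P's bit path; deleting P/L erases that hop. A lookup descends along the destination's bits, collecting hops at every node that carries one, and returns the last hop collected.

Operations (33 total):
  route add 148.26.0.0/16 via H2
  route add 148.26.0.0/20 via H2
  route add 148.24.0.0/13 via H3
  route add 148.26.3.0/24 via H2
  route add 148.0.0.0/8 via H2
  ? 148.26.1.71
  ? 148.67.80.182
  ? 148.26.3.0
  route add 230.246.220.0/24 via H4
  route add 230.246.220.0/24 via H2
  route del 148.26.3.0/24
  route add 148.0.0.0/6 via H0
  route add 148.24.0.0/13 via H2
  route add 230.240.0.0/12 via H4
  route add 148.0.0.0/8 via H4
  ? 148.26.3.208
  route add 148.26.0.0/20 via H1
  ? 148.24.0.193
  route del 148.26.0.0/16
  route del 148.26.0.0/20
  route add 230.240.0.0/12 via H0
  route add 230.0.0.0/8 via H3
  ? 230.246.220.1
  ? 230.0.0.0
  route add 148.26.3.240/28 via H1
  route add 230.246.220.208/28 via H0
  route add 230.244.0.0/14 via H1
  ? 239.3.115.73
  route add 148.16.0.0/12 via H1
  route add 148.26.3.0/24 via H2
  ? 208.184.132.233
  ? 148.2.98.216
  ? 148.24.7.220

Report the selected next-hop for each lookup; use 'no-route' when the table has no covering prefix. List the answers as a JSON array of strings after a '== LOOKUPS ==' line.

Apply in order:
  + 148.26.0.0/16 (H2) depth=16
  + 148.26.0.0/20 (H2) depth=20
  + 148.24.0.0/13 (H3) depth=13
  + 148.26.3.0/24 (H2) depth=24
  + 148.0.0.0/8 (H2) depth=8
  ? 148.26.1.71  path d0:-→d1:-→d2:-→d3:-→d4:-→d5:-→d6:-→d7:-→d8:H2→d9:-→d10:-→d11:-→d12:-→d13:H3→d14:-→d15:-→d16:H2→d17:-→d18:-→d19:-→d20:H2→d21:-→d22:-  best=H2
  ? 148.67.80.182  path d0:-→d1:-→d2:-→d3:-→d4:-→d5:-→d6:-→d7:-→d8:H2→d9:-  best=H2
  ? 148.26.3.0  path d0:-→d1:-→d2:-→d3:-→d4:-→d5:-→d6:-→d7:-→d8:H2→d9:-→d10:-→d11:-→d12:-→d13:H3→d14:-→d15:-→d16:H2→d17:-→d18:-→d19:-→d20:H2→d21:-→d22:-→d23:-→d24:H2  best=H2
  + 230.246.220.0/24 (H4) depth=24
  + 230.246.220.0/24 (H2) depth=24
  - 148.26.3.0/24 clear@24
  + 148.0.0.0/6 (H0) depth=6
  + 148.24.0.0/13 (H2) depth=13
  + 230.240.0.0/12 (H4) depth=12
  + 148.0.0.0/8 (H4) depth=8
  ? 148.26.3.208  path d0:-→d1:-→d2:-→d3:-→d4:-→d5:-→d6:H0→d7:-→d8:H4→d9:-→d10:-→d11:-→d12:-→d13:H2→d14:-→d15:-→d16:H2→d17:-→d18:-→d19:-→d20:H2→d21:-→d22:-→d23:-→d24:-  best=H2
  + 148.26.0.0/20 (H1) depth=20
  ? 148.24.0.193  path d0:-→d1:-→d2:-→d3:-→d4:-→d5:-→d6:H0→d7:-→d8:H4→d9:-→d10:-→d11:-→d12:-→d13:H2→d14:-  best=H2
  - 148.26.0.0/16 clear@16
  - 148.26.0.0/20 clear@20
  + 230.240.0.0/12 (H0) depth=12
  + 230.0.0.0/8 (H3) depth=8
  ? 230.246.220.1  path d0:-→d1:-→d2:-→d3:-→d4:-→d5:-→d6:-→d7:-→d8:H3→d9:-→d10:-→d11:-→d12:H0→d13:-→d14:-→d15:-→d16:-→d17:-→d18:-→d19:-→d20:-→d21:-→d22:-→d23:-→d24:H2  best=H2
  ? 230.0.0.0  path d0:-→d1:-→d2:-→d3:-→d4:-→d5:-→d6:-→d7:-→d8:H3  best=H3
  + 148.26.3.240/28 (H1) depth=28
  + 230.246.220.208/28 (H0) depth=28
  + 230.244.0.0/14 (H1) depth=14
  ? 239.3.115.73  path d0:-→d1:-→d2:-→d3:-→d4:-  best=no-route
  + 148.16.0.0/12 (H1) depth=12
  + 148.26.3.0/24 (H2) depth=24
  ? 208.184.132.233  path d0:-→d1:-→d2:-  best=no-route
  ? 148.2.98.216  path d0:-→d1:-→d2:-→d3:-→d4:-→d5:-→d6:H0→d7:-→d8:H4→d9:-→d10:-→d11:-  best=H4
  ? 148.24.7.220  path d0:-→d1:-→d2:-→d3:-→d4:-→d5:-→d6:H0→d7:-→d8:H4→d9:-→d10:-→d11:-→d12:H1→d13:H2→d14:-  best=H2

== LOOKUPS ==
["H2","H2","H2","H2","H2","H2","H3","no-route","no-route","H4","H2"]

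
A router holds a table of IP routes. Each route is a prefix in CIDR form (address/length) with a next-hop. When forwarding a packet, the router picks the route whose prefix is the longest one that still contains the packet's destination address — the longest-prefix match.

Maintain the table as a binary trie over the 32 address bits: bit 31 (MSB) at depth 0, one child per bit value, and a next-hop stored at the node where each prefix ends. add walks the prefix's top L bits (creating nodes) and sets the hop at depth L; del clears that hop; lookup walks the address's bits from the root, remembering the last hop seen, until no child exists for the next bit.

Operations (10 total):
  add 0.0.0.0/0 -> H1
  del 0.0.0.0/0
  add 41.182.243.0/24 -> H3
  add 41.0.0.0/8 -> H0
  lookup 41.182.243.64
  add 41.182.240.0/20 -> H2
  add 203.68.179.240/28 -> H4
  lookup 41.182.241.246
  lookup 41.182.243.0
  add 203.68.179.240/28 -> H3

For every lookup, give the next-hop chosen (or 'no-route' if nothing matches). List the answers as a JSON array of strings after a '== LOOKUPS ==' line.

Process each operation:
  + 0.0.0.0/0 (H1) depth=0
  - 0.0.0.0/0 clear@0
  + 41.182.243.0/24 (H3) depth=24
  + 41.0.0.0/8 (H0) depth=8
  Q 41.182.243.64: descend 001010011011011011110011 ; hops seen [H0,H3] ; pick H3
  + 41.182.240.0/20 (H2) depth=20
  + 203.68.179.240/28 (H4) depth=28
  Q 41.182.241.246: descend 0010100110110110111100 ; hops seen [H0,H2] ; pick H2
  Q 41.182.243.0: descend 001010011011011011110011 ; hops seen [H0,H2,H3] ; pick H3
  + 203.68.179.240/28 (H3) depth=28

== LOOKUPS ==
["H3","H2","H3"]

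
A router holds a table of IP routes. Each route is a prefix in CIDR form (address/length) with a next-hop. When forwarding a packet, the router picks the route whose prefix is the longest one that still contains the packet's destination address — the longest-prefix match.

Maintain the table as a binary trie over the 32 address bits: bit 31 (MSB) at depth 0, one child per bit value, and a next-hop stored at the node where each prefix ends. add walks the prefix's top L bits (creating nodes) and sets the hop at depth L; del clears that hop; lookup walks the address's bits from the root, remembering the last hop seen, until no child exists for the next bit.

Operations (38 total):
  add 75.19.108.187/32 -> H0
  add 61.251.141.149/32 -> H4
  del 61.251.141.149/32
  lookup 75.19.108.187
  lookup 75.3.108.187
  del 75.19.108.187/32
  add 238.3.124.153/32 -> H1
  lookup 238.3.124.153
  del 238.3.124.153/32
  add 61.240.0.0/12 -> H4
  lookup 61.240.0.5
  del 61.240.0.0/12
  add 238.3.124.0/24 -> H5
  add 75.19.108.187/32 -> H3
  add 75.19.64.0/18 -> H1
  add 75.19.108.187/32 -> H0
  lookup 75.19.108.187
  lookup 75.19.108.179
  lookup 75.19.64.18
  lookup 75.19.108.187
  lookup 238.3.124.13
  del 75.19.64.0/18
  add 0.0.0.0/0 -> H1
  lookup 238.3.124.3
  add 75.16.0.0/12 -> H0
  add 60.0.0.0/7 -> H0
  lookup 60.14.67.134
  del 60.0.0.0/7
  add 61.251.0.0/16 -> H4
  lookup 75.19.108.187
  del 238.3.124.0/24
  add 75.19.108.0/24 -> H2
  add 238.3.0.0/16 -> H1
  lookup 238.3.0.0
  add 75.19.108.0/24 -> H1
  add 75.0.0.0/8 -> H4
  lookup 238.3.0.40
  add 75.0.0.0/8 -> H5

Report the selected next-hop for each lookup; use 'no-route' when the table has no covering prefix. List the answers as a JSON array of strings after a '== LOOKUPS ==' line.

Trace:
  + 75.19.108.187/32 (H0) depth=32
  + 61.251.141.149/32 (H4) depth=32
  del 61.251.141.149/32 (clear depth 32)
  Q 75.19.108.187: descend 01001011000100110110110010111011 ; hops seen [H0] ; pick H0
  Q 75.3.108.187: descend 01001011000 ; hops seen [∅] ; pick no-route
  del 75.19.108.187/32 (clear depth 32)
  + 238.3.124.153/32 (H1) depth=32
  Q 238.3.124.153: descend 11101110000000110111110010011001 ; hops seen [H1] ; pick H1
  del 238.3.124.153/32 (clear depth 32)
  + 61.240.0.0/12 (H4) depth=12
  Q 61.240.0.5: descend 001111011111 ; hops seen [H4] ; pick H4
  del 61.240.0.0/12 (clear depth 12)
  + 238.3.124.0/24 (H5) depth=24
  + 75.19.108.187/32 (H3) depth=32
  + 75.19.64.0/18 (H1) depth=18
  + 75.19.108.187/32 (H0) depth=32
  Q 75.19.108.187: descend 01001011000100110110110010111011 ; hops seen [H1,H0] ; pick H0
  Q 75.19.108.179: descend 0100101100010011011011001011 ; hops seen [H1] ; pick H1
  Q 75.19.64.18: descend 010010110001001101 ; hops seen [H1] ; pick H1
  Q 75.19.108.187: descend 01001011000100110110110010111011 ; hops seen [H1,H0] ; pick H0
  Q 238.3.124.13: descend 111011100000001101111100 ; hops seen [H5] ; pick H5
  del 75.19.64.0/18 (clear depth 18)
  + 0.0.0.0/0 (H1) depth=0
  Q 238.3.124.3: descend 111011100000001101111100 ; hops seen [H1,H5] ; pick H5
  + 75.16.0.0/12 (H0) depth=12
  + 60.0.0.0/7 (H0) depth=7
  Q 60.14.67.134: descend 0011110 ; hops seen [H1,H0] ; pick H0
  del 60.0.0.0/7 (clear depth 7)
  + 61.251.0.0/16 (H4) depth=16
  Q 75.19.108.187: descend 01001011000100110110110010111011 ; hops seen [H1,H0,H0] ; pick H0
  del 238.3.124.0/24 (clear depth 24)
  + 75.19.108.0/24 (H2) depth=24
  + 238.3.0.0/16 (H1) depth=16
  Q 238.3.0.0: descend 11101110000000110 ; hops seen [H1,H1] ; pick H1
  + 75.19.108.0/24 (H1) depth=24
  + 75.0.0.0/8 (H4) depth=8
  Q 238.3.0.40: descend 11101110000000110 ; hops seen [H1,H1] ; pick H1
  + 75.0.0.0/8 (H5) depth=8

== LOOKUPS ==
["H0","no-route","H1","H4","H0","H1","H1","H0","H5","H5","H0","H0","H1","H1"]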